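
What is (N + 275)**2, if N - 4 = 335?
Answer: 376996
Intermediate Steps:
N = 339 (N = 4 + 335 = 339)
(N + 275)**2 = (339 + 275)**2 = 614**2 = 376996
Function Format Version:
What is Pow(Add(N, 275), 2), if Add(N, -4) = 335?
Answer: 376996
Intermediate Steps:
N = 339 (N = Add(4, 335) = 339)
Pow(Add(N, 275), 2) = Pow(Add(339, 275), 2) = Pow(614, 2) = 376996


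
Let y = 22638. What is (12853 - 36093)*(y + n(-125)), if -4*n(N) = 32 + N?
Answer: -526647450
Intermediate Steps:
n(N) = -8 - N/4 (n(N) = -(32 + N)/4 = -8 - N/4)
(12853 - 36093)*(y + n(-125)) = (12853 - 36093)*(22638 + (-8 - ¼*(-125))) = -23240*(22638 + (-8 + 125/4)) = -23240*(22638 + 93/4) = -23240*90645/4 = -526647450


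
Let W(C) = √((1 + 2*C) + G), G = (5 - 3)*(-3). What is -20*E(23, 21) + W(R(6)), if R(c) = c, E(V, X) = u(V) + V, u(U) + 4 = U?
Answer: -840 + √7 ≈ -837.35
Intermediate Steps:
u(U) = -4 + U
E(V, X) = -4 + 2*V (E(V, X) = (-4 + V) + V = -4 + 2*V)
G = -6 (G = 2*(-3) = -6)
W(C) = √(-5 + 2*C) (W(C) = √((1 + 2*C) - 6) = √(-5 + 2*C))
-20*E(23, 21) + W(R(6)) = -20*(-4 + 2*23) + √(-5 + 2*6) = -20*(-4 + 46) + √(-5 + 12) = -20*42 + √7 = -840 + √7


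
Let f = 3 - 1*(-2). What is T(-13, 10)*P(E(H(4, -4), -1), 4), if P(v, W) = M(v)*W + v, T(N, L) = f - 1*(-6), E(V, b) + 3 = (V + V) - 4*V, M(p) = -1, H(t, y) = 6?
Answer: -209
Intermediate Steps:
f = 5 (f = 3 + 2 = 5)
E(V, b) = -3 - 2*V (E(V, b) = -3 + ((V + V) - 4*V) = -3 + (2*V - 4*V) = -3 - 2*V)
T(N, L) = 11 (T(N, L) = 5 - 1*(-6) = 5 + 6 = 11)
P(v, W) = v - W (P(v, W) = -W + v = v - W)
T(-13, 10)*P(E(H(4, -4), -1), 4) = 11*((-3 - 2*6) - 1*4) = 11*((-3 - 12) - 4) = 11*(-15 - 4) = 11*(-19) = -209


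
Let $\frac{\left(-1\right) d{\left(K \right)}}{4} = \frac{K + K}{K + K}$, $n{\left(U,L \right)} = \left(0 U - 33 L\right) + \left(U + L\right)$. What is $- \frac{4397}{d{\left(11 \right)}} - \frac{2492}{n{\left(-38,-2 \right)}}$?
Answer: $\frac{52177}{52} \approx 1003.4$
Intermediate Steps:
$n{\left(U,L \right)} = U - 32 L$ ($n{\left(U,L \right)} = \left(0 - 33 L\right) + \left(L + U\right) = - 33 L + \left(L + U\right) = U - 32 L$)
$d{\left(K \right)} = -4$ ($d{\left(K \right)} = - 4 \frac{K + K}{K + K} = - 4 \frac{2 K}{2 K} = - 4 \cdot 2 K \frac{1}{2 K} = \left(-4\right) 1 = -4$)
$- \frac{4397}{d{\left(11 \right)}} - \frac{2492}{n{\left(-38,-2 \right)}} = - \frac{4397}{-4} - \frac{2492}{-38 - -64} = \left(-4397\right) \left(- \frac{1}{4}\right) - \frac{2492}{-38 + 64} = \frac{4397}{4} - \frac{2492}{26} = \frac{4397}{4} - \frac{1246}{13} = \frac{52177}{52}$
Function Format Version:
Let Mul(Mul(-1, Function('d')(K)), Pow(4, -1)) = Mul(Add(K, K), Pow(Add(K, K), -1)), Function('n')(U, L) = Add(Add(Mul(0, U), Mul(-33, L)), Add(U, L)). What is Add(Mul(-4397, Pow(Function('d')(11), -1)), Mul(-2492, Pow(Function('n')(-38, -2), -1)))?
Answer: Rational(52177, 52) ≈ 1003.4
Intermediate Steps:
Function('n')(U, L) = Add(U, Mul(-32, L)) (Function('n')(U, L) = Add(Add(0, Mul(-33, L)), Add(L, U)) = Add(Mul(-33, L), Add(L, U)) = Add(U, Mul(-32, L)))
Function('d')(K) = -4 (Function('d')(K) = Mul(-4, Mul(Add(K, K), Pow(Add(K, K), -1))) = Mul(-4, Mul(Mul(2, K), Pow(Mul(2, K), -1))) = Mul(-4, Mul(Mul(2, K), Mul(Rational(1, 2), Pow(K, -1)))) = Mul(-4, 1) = -4)
Add(Mul(-4397, Pow(Function('d')(11), -1)), Mul(-2492, Pow(Function('n')(-38, -2), -1))) = Add(Mul(-4397, Pow(-4, -1)), Mul(-2492, Pow(Add(-38, Mul(-32, -2)), -1))) = Add(Mul(-4397, Rational(-1, 4)), Mul(-2492, Pow(Add(-38, 64), -1))) = Add(Rational(4397, 4), Mul(-2492, Pow(26, -1))) = Add(Rational(4397, 4), Mul(-2492, Rational(1, 26))) = Add(Rational(4397, 4), Rational(-1246, 13)) = Rational(52177, 52)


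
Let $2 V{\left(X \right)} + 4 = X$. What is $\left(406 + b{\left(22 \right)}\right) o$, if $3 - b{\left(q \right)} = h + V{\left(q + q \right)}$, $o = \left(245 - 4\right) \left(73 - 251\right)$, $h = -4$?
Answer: $-16858914$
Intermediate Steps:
$V{\left(X \right)} = -2 + \frac{X}{2}$
$o = -42898$ ($o = 241 \left(-178\right) = -42898$)
$b{\left(q \right)} = 9 - q$ ($b{\left(q \right)} = 3 - \left(-4 + \left(-2 + \frac{q + q}{2}\right)\right) = 3 - \left(-4 + \left(-2 + \frac{2 q}{2}\right)\right) = 3 - \left(-4 + \left(-2 + q\right)\right) = 3 - \left(-6 + q\right) = 9 - q$)
$\left(406 + b{\left(22 \right)}\right) o = \left(406 + \left(9 - 22\right)\right) \left(-42898\right) = \left(406 - 13\right) \left(-42898\right) = 393 \left(-42898\right) = -16858914$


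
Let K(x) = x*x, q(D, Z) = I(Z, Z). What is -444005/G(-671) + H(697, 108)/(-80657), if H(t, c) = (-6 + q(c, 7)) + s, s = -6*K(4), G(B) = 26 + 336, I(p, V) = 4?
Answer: -35812075809/29197834 ≈ -1226.5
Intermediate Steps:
q(D, Z) = 4
G(B) = 362
K(x) = x²
s = -96 (s = -6*4² = -6*16 = -96)
H(t, c) = -98 (H(t, c) = (-6 + 4) - 96 = -2 - 96 = -98)
-444005/G(-671) + H(697, 108)/(-80657) = -444005/362 - 98/(-80657) = -444005*1/362 - 98*(-1/80657) = -444005/362 + 98/80657 = -35812075809/29197834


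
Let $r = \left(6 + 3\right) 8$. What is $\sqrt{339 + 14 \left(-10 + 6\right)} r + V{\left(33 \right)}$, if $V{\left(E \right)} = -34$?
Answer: $-34 + 72 \sqrt{283} \approx 1177.2$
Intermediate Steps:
$r = 72$ ($r = 9 \cdot 8 = 72$)
$\sqrt{339 + 14 \left(-10 + 6\right)} r + V{\left(33 \right)} = \sqrt{339 + 14 \left(-10 + 6\right)} 72 - 34 = \sqrt{339 + 14 \left(-4\right)} 72 - 34 = \sqrt{339 - 56} \cdot 72 - 34 = \sqrt{283} \cdot 72 - 34 = 72 \sqrt{283} - 34 = -34 + 72 \sqrt{283}$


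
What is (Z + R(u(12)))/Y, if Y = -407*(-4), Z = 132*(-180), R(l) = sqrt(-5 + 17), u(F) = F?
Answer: -540/37 + sqrt(3)/814 ≈ -14.592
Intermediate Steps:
R(l) = 2*sqrt(3) (R(l) = sqrt(12) = 2*sqrt(3))
Z = -23760
Y = 1628
(Z + R(u(12)))/Y = (-23760 + 2*sqrt(3))/1628 = (-23760 + 2*sqrt(3))*(1/1628) = -540/37 + sqrt(3)/814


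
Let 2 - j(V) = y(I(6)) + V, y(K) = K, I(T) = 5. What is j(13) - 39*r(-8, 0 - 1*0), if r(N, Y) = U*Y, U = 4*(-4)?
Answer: -16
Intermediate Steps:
j(V) = -3 - V (j(V) = 2 - (5 + V) = 2 + (-5 - V) = -3 - V)
U = -16
r(N, Y) = -16*Y
j(13) - 39*r(-8, 0 - 1*0) = (-3 - 1*13) - (-624)*(0 - 1*0) = (-3 - 13) - (-624)*(0 + 0) = -16 - (-624)*0 = -16 - 39*0 = -16 + 0 = -16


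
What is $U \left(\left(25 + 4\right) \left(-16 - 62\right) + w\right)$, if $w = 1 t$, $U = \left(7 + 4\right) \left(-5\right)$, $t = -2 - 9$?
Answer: $125015$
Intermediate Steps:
$t = -11$ ($t = -2 - 9 = -11$)
$U = -55$ ($U = 11 \left(-5\right) = -55$)
$w = -11$ ($w = 1 \left(-11\right) = -11$)
$U \left(\left(25 + 4\right) \left(-16 - 62\right) + w\right) = - 55 \left(\left(25 + 4\right) \left(-16 - 62\right) - 11\right) = - 55 \left(29 \left(-78\right) - 11\right) = - 55 \left(-2262 - 11\right) = \left(-55\right) \left(-2273\right) = 125015$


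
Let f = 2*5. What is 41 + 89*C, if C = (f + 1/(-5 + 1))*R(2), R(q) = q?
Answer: 3553/2 ≈ 1776.5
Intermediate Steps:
f = 10
C = 39/2 (C = (10 + 1/(-5 + 1))*2 = (10 + 1/(-4))*2 = (10 - ¼)*2 = (39/4)*2 = 39/2 ≈ 19.500)
41 + 89*C = 41 + 89*(39/2) = 41 + 3471/2 = 3553/2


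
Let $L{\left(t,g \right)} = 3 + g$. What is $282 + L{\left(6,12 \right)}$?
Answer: $297$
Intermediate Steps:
$282 + L{\left(6,12 \right)} = 282 + \left(3 + 12\right) = 282 + 15 = 297$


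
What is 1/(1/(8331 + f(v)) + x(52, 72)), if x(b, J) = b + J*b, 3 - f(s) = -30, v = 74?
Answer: 8364/31749745 ≈ 0.00026344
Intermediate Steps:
f(s) = 33 (f(s) = 3 - 1*(-30) = 3 + 30 = 33)
1/(1/(8331 + f(v)) + x(52, 72)) = 1/(1/(8331 + 33) + 52*(1 + 72)) = 1/(1/8364 + 52*73) = 1/(1/8364 + 3796) = 1/(31749745/8364) = 8364/31749745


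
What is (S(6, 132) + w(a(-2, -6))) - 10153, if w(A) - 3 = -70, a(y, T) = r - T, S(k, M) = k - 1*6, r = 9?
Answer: -10220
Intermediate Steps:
S(k, M) = -6 + k (S(k, M) = k - 6 = -6 + k)
a(y, T) = 9 - T
w(A) = -67 (w(A) = 3 - 70 = -67)
(S(6, 132) + w(a(-2, -6))) - 10153 = ((-6 + 6) - 67) - 10153 = (0 - 67) - 10153 = -67 - 10153 = -10220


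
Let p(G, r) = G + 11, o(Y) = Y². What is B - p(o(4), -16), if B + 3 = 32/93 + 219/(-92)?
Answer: -274103/8556 ≈ -32.036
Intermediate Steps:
B = -43091/8556 (B = -3 + (32/93 + 219/(-92)) = -3 + (32*(1/93) + 219*(-1/92)) = -3 + (32/93 - 219/92) = -3 - 17423/8556 = -43091/8556 ≈ -5.0363)
p(G, r) = 11 + G
B - p(o(4), -16) = -43091/8556 - (11 + 4²) = -43091/8556 - (11 + 16) = -43091/8556 - 1*27 = -43091/8556 - 27 = -274103/8556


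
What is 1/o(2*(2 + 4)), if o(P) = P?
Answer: 1/12 ≈ 0.083333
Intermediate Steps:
1/o(2*(2 + 4)) = 1/(2*(2 + 4)) = 1/(2*6) = 1/12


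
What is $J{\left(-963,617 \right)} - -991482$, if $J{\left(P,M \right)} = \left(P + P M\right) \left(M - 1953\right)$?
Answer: $796090506$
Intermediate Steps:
$J{\left(P,M \right)} = \left(-1953 + M\right) \left(P + M P\right)$ ($J{\left(P,M \right)} = \left(P + M P\right) \left(-1953 + M\right) = \left(-1953 + M\right) \left(P + M P\right)$)
$J{\left(-963,617 \right)} - -991482 = - 963 \left(-1953 + 617^{2} - 1204384\right) - -991482 = - 963 \left(-1953 + 380689 - 1204384\right) + 991482 = \left(-963\right) \left(-825648\right) + 991482 = 795099024 + 991482 = 796090506$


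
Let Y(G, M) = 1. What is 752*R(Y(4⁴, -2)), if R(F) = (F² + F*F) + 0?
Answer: 1504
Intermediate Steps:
R(F) = 2*F² (R(F) = (F² + F²) + 0 = 2*F² + 0 = 2*F²)
752*R(Y(4⁴, -2)) = 752*(2*1²) = 752*(2*1) = 752*2 = 1504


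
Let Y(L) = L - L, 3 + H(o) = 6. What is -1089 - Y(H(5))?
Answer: -1089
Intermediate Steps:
H(o) = 3 (H(o) = -3 + 6 = 3)
Y(L) = 0
-1089 - Y(H(5)) = -1089 - 1*0 = -1089 + 0 = -1089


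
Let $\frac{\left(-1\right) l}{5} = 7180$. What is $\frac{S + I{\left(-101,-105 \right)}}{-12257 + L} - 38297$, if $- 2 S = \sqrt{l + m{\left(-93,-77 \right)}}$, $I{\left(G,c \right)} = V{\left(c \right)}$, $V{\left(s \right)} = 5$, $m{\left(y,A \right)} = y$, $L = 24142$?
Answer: $- \frac{91031968}{2377} - \frac{i \sqrt{35993}}{23770} \approx -38297.0 - 0.0079814 i$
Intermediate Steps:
$l = -35900$ ($l = \left(-5\right) 7180 = -35900$)
$I{\left(G,c \right)} = 5$
$S = - \frac{i \sqrt{35993}}{2}$ ($S = - \frac{\sqrt{-35900 - 93}}{2} = - \frac{\sqrt{-35993}}{2} = - \frac{i \sqrt{35993}}{2} \approx - 94.859 i$)
$\frac{S + I{\left(-101,-105 \right)}}{-12257 + L} - 38297 = \frac{- \frac{i \sqrt{35993}}{2} + 5}{-12257 + 24142} - 38297 = \frac{5 - \frac{i \sqrt{35993}}{2}}{11885} - 38297 = \left(5 - \frac{i \sqrt{35993}}{2}\right) \frac{1}{11885} - 38297 = \left(\frac{1}{2377} - \frac{i \sqrt{35993}}{23770}\right) - 38297 = - \frac{91031968}{2377} - \frac{i \sqrt{35993}}{23770}$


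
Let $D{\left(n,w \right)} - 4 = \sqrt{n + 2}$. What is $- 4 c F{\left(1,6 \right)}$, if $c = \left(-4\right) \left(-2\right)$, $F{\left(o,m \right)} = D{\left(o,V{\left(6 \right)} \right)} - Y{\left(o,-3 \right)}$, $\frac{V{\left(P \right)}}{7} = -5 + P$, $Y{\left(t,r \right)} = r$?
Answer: $-224 - 32 \sqrt{3} \approx -279.43$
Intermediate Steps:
$V{\left(P \right)} = -35 + 7 P$ ($V{\left(P \right)} = 7 \left(-5 + P\right) = -35 + 7 P$)
$D{\left(n,w \right)} = 4 + \sqrt{2 + n}$ ($D{\left(n,w \right)} = 4 + \sqrt{n + 2} = 4 + \sqrt{2 + n}$)
$F{\left(o,m \right)} = 7 + \sqrt{2 + o}$ ($F{\left(o,m \right)} = \left(4 + \sqrt{2 + o}\right) - -3 = \left(4 + \sqrt{2 + o}\right) + 3 = 7 + \sqrt{2 + o}$)
$c = 8$
$- 4 c F{\left(1,6 \right)} = \left(-4\right) 8 \left(7 + \sqrt{2 + 1}\right) = - 32 \left(7 + \sqrt{3}\right) = -224 - 32 \sqrt{3}$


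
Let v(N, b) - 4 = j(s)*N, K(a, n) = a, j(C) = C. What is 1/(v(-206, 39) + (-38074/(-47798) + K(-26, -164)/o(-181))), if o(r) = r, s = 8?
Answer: -4325719/7107414965 ≈ -0.00060862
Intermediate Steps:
v(N, b) = 4 + 8*N
1/(v(-206, 39) + (-38074/(-47798) + K(-26, -164)/o(-181))) = 1/((4 + 8*(-206)) + (-38074/(-47798) - 26/(-181))) = 1/((4 - 1648) + (-38074*(-1/47798) - 26*(-1/181))) = 1/(-1644 + (19037/23899 + 26/181)) = 1/(-1644 + 4067071/4325719) = 1/(-7107414965/4325719) = -4325719/7107414965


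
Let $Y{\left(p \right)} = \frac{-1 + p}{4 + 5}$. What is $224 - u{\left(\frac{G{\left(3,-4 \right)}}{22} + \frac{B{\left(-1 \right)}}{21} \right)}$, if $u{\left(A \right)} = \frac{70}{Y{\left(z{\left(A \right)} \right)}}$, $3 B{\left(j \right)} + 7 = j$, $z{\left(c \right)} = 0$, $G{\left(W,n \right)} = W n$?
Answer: $854$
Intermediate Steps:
$B{\left(j \right)} = - \frac{7}{3} + \frac{j}{3}$
$Y{\left(p \right)} = - \frac{1}{9} + \frac{p}{9}$ ($Y{\left(p \right)} = \frac{-1 + p}{9} = \left(-1 + p\right) \frac{1}{9} = - \frac{1}{9} + \frac{p}{9}$)
$u{\left(A \right)} = -630$ ($u{\left(A \right)} = \frac{70}{- \frac{1}{9} + \frac{1}{9} \cdot 0} = \frac{70}{- \frac{1}{9} + 0} = \frac{70}{- \frac{1}{9}} = 70 \left(-9\right) = -630$)
$224 - u{\left(\frac{G{\left(3,-4 \right)}}{22} + \frac{B{\left(-1 \right)}}{21} \right)} = 224 - -630 = 224 + 630 = 854$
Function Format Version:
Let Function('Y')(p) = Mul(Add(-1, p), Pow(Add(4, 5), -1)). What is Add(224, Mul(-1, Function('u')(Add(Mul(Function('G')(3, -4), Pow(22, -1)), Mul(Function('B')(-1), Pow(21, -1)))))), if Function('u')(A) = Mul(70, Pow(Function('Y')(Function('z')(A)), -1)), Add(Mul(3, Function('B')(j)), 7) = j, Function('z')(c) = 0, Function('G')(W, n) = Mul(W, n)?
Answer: 854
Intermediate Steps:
Function('B')(j) = Add(Rational(-7, 3), Mul(Rational(1, 3), j))
Function('Y')(p) = Add(Rational(-1, 9), Mul(Rational(1, 9), p)) (Function('Y')(p) = Mul(Add(-1, p), Pow(9, -1)) = Mul(Add(-1, p), Rational(1, 9)) = Add(Rational(-1, 9), Mul(Rational(1, 9), p)))
Function('u')(A) = -630 (Function('u')(A) = Mul(70, Pow(Add(Rational(-1, 9), Mul(Rational(1, 9), 0)), -1)) = Mul(70, Pow(Add(Rational(-1, 9), 0), -1)) = Mul(70, Pow(Rational(-1, 9), -1)) = Mul(70, -9) = -630)
Add(224, Mul(-1, Function('u')(Add(Mul(Function('G')(3, -4), Pow(22, -1)), Mul(Function('B')(-1), Pow(21, -1)))))) = Add(224, Mul(-1, -630)) = Add(224, 630) = 854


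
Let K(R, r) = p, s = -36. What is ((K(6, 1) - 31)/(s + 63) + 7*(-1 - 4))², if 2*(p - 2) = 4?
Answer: 1296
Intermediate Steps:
p = 4 (p = 2 + (½)*4 = 2 + 2 = 4)
K(R, r) = 4
((K(6, 1) - 31)/(s + 63) + 7*(-1 - 4))² = ((4 - 31)/(-36 + 63) + 7*(-1 - 4))² = (-27/27 + 7*(-5))² = (-27*1/27 - 35)² = (-1 - 35)² = (-36)² = 1296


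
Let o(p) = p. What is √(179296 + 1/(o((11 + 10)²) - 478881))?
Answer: √1140047806796310/79740 ≈ 423.43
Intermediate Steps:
√(179296 + 1/(o((11 + 10)²) - 478881)) = √(179296 + 1/((11 + 10)² - 478881)) = √(179296 + 1/(21² - 478881)) = √(179296 + 1/(441 - 478881)) = √(179296 + 1/(-478440)) = √(179296 - 1/478440) = √(85782378239/478440) = √1140047806796310/79740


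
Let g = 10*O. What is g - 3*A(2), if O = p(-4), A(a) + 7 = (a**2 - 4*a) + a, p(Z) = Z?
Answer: -13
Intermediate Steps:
A(a) = -7 + a**2 - 3*a (A(a) = -7 + ((a**2 - 4*a) + a) = -7 + (a**2 - 3*a) = -7 + a**2 - 3*a)
O = -4
g = -40 (g = 10*(-4) = -40)
g - 3*A(2) = -40 - 3*(-7 + 2**2 - 3*2) = -40 - 3*(-7 + 4 - 6) = -40 - 3*(-9) = -40 + 27 = -13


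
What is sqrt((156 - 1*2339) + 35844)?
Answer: sqrt(33661) ≈ 183.47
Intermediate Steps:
sqrt((156 - 1*2339) + 35844) = sqrt((156 - 2339) + 35844) = sqrt(-2183 + 35844) = sqrt(33661)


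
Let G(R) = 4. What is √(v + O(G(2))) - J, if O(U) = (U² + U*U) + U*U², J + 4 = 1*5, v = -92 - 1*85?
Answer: -1 + 9*I ≈ -1.0 + 9.0*I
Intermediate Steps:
v = -177 (v = -92 - 85 = -177)
J = 1 (J = -4 + 1*5 = -4 + 5 = 1)
O(U) = U³ + 2*U² (O(U) = (U² + U²) + U³ = 2*U² + U³ = U³ + 2*U²)
√(v + O(G(2))) - J = √(-177 + 4²*(2 + 4)) - 1*1 = √(-177 + 16*6) - 1 = √(-177 + 96) - 1 = √(-81) - 1 = 9*I - 1 = -1 + 9*I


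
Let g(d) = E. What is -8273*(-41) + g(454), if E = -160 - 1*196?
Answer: 338837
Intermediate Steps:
E = -356 (E = -160 - 196 = -356)
g(d) = -356
-8273*(-41) + g(454) = -8273*(-41) - 356 = 339193 - 356 = 338837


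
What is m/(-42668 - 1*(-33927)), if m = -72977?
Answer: 72977/8741 ≈ 8.3488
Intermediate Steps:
m/(-42668 - 1*(-33927)) = -72977/(-42668 - 1*(-33927)) = -72977/(-42668 + 33927) = -72977/(-8741) = -72977*(-1/8741) = 72977/8741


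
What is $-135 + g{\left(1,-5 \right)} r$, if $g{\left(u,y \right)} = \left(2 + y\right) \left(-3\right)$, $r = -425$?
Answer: $-3960$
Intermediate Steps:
$g{\left(u,y \right)} = -6 - 3 y$
$-135 + g{\left(1,-5 \right)} r = -135 + \left(-6 - -15\right) \left(-425\right) = -135 + \left(-6 + 15\right) \left(-425\right) = -135 + 9 \left(-425\right) = -135 - 3825 = -3960$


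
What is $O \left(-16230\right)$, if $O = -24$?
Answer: $389520$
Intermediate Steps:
$O \left(-16230\right) = \left(-24\right) \left(-16230\right) = 389520$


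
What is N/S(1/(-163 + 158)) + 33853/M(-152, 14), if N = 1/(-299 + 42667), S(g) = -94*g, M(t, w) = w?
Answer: 67411343523/27878144 ≈ 2418.1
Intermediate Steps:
N = 1/42368 ≈ 2.3603e-5
N/S(1/(-163 + 158)) + 33853/M(-152, 14) = 1/(42368*((-94/(-163 + 158)))) + 33853/14 = 1/(42368*((-94/(-5)))) + 33853*(1/14) = 1/(42368*((-94*(-⅕)))) + 33853/14 = 1/(42368*(94/5)) + 33853/14 = (1/42368)*(5/94) + 33853/14 = 5/3982592 + 33853/14 = 67411343523/27878144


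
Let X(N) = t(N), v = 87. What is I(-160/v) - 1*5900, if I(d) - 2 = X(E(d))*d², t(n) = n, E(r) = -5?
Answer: -44769962/7569 ≈ -5914.9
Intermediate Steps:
X(N) = N
I(d) = 2 - 5*d²
I(-160/v) - 1*5900 = (2 - 5*(-160/87)²) - 1*5900 = (2 - 5*(-160*1/87)²) - 5900 = (2 - 5*(-160/87)²) - 5900 = (2 - 5*25600/7569) - 5900 = (2 - 128000/7569) - 5900 = -112862/7569 - 5900 = -44769962/7569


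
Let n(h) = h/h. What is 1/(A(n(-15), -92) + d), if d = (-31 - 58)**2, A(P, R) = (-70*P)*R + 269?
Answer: 1/14630 ≈ 6.8353e-5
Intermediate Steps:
n(h) = 1
A(P, R) = 269 - 70*P*R (A(P, R) = -70*P*R + 269 = 269 - 70*P*R)
d = 7921 (d = (-89)**2 = 7921)
1/(A(n(-15), -92) + d) = 1/((269 - 70*1*(-92)) + 7921) = 1/((269 + 6440) + 7921) = 1/(6709 + 7921) = 1/14630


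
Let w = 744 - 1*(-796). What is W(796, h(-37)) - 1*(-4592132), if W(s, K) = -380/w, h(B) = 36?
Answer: 353594145/77 ≈ 4.5921e+6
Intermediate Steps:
w = 1540 (w = 744 + 796 = 1540)
W(s, K) = -19/77 (W(s, K) = -380/1540 = -380*1/1540 = -19/77)
W(796, h(-37)) - 1*(-4592132) = -19/77 - 1*(-4592132) = -19/77 + 4592132 = 353594145/77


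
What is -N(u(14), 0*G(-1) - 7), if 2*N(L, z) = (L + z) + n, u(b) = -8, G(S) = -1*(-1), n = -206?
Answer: 221/2 ≈ 110.50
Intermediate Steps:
G(S) = 1
N(L, z) = -103 + L/2 + z/2 (N(L, z) = ((L + z) - 206)/2 = (-206 + L + z)/2 = -103 + L/2 + z/2)
-N(u(14), 0*G(-1) - 7) = -(-103 + (1/2)*(-8) + (0*1 - 7)/2) = -(-103 - 4 + (0 - 7)/2) = -(-103 - 4 + (1/2)*(-7)) = -(-103 - 4 - 7/2) = -1*(-221/2) = 221/2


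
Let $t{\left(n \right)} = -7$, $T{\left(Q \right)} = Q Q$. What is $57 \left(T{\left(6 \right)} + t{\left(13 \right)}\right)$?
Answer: $1653$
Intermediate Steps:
$T{\left(Q \right)} = Q^{2}$
$57 \left(T{\left(6 \right)} + t{\left(13 \right)}\right) = 57 \left(6^{2} - 7\right) = 57 \left(36 - 7\right) = 57 \cdot 29 = 1653$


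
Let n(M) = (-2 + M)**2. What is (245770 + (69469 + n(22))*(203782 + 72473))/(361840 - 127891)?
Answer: 19301906365/233949 ≈ 82505.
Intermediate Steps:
(245770 + (69469 + n(22))*(203782 + 72473))/(361840 - 127891) = (245770 + (69469 + (-2 + 22)**2)*(203782 + 72473))/(361840 - 127891) = (245770 + (69469 + 20**2)*276255)/233949 = (245770 + (69469 + 400)*276255)*(1/233949) = (245770 + 69869*276255)*(1/233949) = (245770 + 19301660595)*(1/233949) = 19301906365*(1/233949) = 19301906365/233949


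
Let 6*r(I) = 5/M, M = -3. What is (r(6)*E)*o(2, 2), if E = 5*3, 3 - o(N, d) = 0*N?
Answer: -25/2 ≈ -12.500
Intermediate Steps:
o(N, d) = 3 (o(N, d) = 3 - 0*N = 3 - 1*0 = 3 + 0 = 3)
E = 15
r(I) = -5/18 (r(I) = (5/(-3))/6 = (5*(-⅓))/6 = (⅙)*(-5/3) = -5/18)
(r(6)*E)*o(2, 2) = -5/18*15*3 = -25/6*3 = -25/2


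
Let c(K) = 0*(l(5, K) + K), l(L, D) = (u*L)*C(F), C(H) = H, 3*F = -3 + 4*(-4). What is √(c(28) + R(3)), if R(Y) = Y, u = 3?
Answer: √3 ≈ 1.7320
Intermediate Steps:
F = -19/3 (F = (-3 + 4*(-4))/3 = (-3 - 16)/3 = (⅓)*(-19) = -19/3 ≈ -6.3333)
l(L, D) = -19*L (l(L, D) = (3*L)*(-19/3) = -19*L)
c(K) = 0 (c(K) = 0*(-19*5 + K) = 0*(-95 + K) = 0)
√(c(28) + R(3)) = √(0 + 3) = √3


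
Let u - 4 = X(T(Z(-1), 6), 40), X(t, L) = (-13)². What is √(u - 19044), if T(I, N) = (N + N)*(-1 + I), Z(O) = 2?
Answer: I*√18871 ≈ 137.37*I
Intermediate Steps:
T(I, N) = 2*N*(-1 + I) (T(I, N) = (2*N)*(-1 + I) = 2*N*(-1 + I))
X(t, L) = 169
u = 173 (u = 4 + 169 = 173)
√(u - 19044) = √(173 - 19044) = √(-18871) = I*√18871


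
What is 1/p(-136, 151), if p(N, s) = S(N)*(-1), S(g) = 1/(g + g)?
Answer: 272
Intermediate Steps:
S(g) = 1/(2*g)
p(N, s) = -1/(2*N) (p(N, s) = (1/(2*N))*(-1) = -1/(2*N))
1/p(-136, 151) = 1/(-1/2/(-136)) = 1/(-1/2*(-1/136)) = 1/(1/272) = 272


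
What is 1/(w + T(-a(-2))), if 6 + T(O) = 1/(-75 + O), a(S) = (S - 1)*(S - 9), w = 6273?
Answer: 108/676835 ≈ 0.00015957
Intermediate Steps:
a(S) = (-1 + S)*(-9 + S)
T(O) = -6 + 1/(-75 + O)
1/(w + T(-a(-2))) = 1/(6273 + (451 - (-6)*(9 + (-2)² - 10*(-2)))/(-75 - (9 + (-2)² - 10*(-2)))) = 1/(6273 + (451 - (-6)*(9 + 4 + 20))/(-75 - (9 + 4 + 20))) = 1/(6273 + (451 - (-6)*33)/(-75 - 1*33)) = 1/(6273 + (451 - 6*(-33))/(-75 - 33)) = 1/(6273 + (451 + 198)/(-108)) = 1/(6273 - 1/108*649) = 1/(6273 - 649/108) = 1/(676835/108) = 108/676835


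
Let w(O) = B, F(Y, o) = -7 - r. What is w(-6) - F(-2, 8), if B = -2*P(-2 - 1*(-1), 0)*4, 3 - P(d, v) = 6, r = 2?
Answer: 33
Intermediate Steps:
P(d, v) = -3 (P(d, v) = 3 - 1*6 = 3 - 6 = -3)
F(Y, o) = -9 (F(Y, o) = -7 - 1*2 = -7 - 2 = -9)
B = 24 (B = -2*(-3)*4 = 6*4 = 24)
w(O) = 24
w(-6) - F(-2, 8) = 24 - 1*(-9) = 24 + 9 = 33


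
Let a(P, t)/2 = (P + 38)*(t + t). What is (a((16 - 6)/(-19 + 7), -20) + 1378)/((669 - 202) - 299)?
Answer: -2393/252 ≈ -9.4960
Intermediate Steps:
a(P, t) = 4*t*(38 + P) (a(P, t) = 2*((P + 38)*(t + t)) = 2*((38 + P)*(2*t)) = 2*(2*t*(38 + P)) = 4*t*(38 + P))
(a((16 - 6)/(-19 + 7), -20) + 1378)/((669 - 202) - 299) = (4*(-20)*(38 + (16 - 6)/(-19 + 7)) + 1378)/((669 - 202) - 299) = (4*(-20)*(38 + 10/(-12)) + 1378)/(467 - 299) = (4*(-20)*(38 + 10*(-1/12)) + 1378)/168 = (4*(-20)*(38 - 5/6) + 1378)*(1/168) = (4*(-20)*(223/6) + 1378)*(1/168) = (-8920/3 + 1378)*(1/168) = -4786/3*1/168 = -2393/252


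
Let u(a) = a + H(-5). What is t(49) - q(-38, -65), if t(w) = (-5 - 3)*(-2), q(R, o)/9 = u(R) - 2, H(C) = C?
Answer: 421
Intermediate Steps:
u(a) = -5 + a (u(a) = a - 5 = -5 + a)
q(R, o) = -63 + 9*R (q(R, o) = 9*((-5 + R) - 2) = 9*(-7 + R) = -63 + 9*R)
t(w) = 16 (t(w) = -8*(-2) = 16)
t(49) - q(-38, -65) = 16 - (-63 + 9*(-38)) = 16 - (-63 - 342) = 16 - 1*(-405) = 16 + 405 = 421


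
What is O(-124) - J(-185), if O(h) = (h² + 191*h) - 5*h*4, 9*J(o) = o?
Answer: -52267/9 ≈ -5807.4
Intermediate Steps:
J(o) = o/9
O(h) = h² + 171*h (O(h) = (h² + 191*h) - 20*h = h² + 171*h)
O(-124) - J(-185) = -124*(171 - 124) - (-185)/9 = -124*47 - 1*(-185/9) = -5828 + 185/9 = -52267/9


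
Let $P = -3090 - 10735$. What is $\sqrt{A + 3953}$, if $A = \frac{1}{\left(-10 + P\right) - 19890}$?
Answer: $\frac{2 \sqrt{44960458119}}{6745} \approx 62.873$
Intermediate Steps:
$P = -13825$ ($P = -3090 - 10735 = -13825$)
$A = - \frac{1}{33725}$ ($A = \frac{1}{\left(-10 - 13825\right) - 19890} = \frac{1}{-13835 - 19890} = \frac{1}{-33725} = - \frac{1}{33725} \approx -2.9652 \cdot 10^{-5}$)
$\sqrt{A + 3953} = \sqrt{- \frac{1}{33725} + 3953} = \sqrt{\frac{133314924}{33725}} = \frac{2 \sqrt{44960458119}}{6745}$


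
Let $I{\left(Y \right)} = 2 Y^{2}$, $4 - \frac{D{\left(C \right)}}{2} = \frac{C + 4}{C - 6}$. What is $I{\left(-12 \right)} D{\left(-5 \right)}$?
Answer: $\frac{24768}{11} \approx 2251.6$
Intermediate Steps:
$D{\left(C \right)} = 8 - \frac{2 \left(4 + C\right)}{-6 + C}$ ($D{\left(C \right)} = 8 - 2 \frac{C + 4}{C - 6} = 8 - 2 \frac{4 + C}{-6 + C} = 8 - \frac{2 \left(4 + C\right)}{-6 + C}$)
$I{\left(-12 \right)} D{\left(-5 \right)} = 2 \left(-12\right)^{2} \frac{2 \left(-28 + 3 \left(-5\right)\right)}{-6 - 5} = 2 \cdot 144 \frac{2 \left(-28 - 15\right)}{-11} = 288 \cdot 2 \left(- \frac{1}{11}\right) \left(-43\right) = 288 \cdot \frac{86}{11} = \frac{24768}{11}$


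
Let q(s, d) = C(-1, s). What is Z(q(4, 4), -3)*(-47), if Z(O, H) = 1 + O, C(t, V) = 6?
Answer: -329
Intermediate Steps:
q(s, d) = 6
Z(q(4, 4), -3)*(-47) = (1 + 6)*(-47) = 7*(-47) = -329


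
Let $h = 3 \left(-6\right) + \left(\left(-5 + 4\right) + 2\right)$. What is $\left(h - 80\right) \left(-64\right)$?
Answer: $6208$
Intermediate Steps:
$h = -17$ ($h = -18 + \left(-1 + 2\right) = -18 + 1 = -17$)
$\left(h - 80\right) \left(-64\right) = \left(-17 - 80\right) \left(-64\right) = \left(-97\right) \left(-64\right) = 6208$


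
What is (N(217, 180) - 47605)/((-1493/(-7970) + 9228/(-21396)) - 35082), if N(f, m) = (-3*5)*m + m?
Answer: 712301813750/498536578731 ≈ 1.4288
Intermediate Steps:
N(f, m) = -14*m (N(f, m) = -15*m + m = -14*m)
(N(217, 180) - 47605)/((-1493/(-7970) + 9228/(-21396)) - 35082) = (-14*180 - 47605)/((-1493/(-7970) + 9228/(-21396)) - 35082) = (-2520 - 47605)/((-1493*(-1/7970) + 9228*(-1/21396)) - 35082) = -50125/((1493/7970 - 769/1783) - 35082) = -50125/(-3466911/14210510 - 35082) = -50125/(-498536578731/14210510) = -50125*(-14210510/498536578731) = 712301813750/498536578731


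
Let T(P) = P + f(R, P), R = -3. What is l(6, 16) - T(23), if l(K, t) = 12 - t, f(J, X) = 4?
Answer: -31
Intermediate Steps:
T(P) = 4 + P (T(P) = P + 4 = 4 + P)
l(6, 16) - T(23) = (12 - 1*16) - (4 + 23) = (12 - 16) - 1*27 = -4 - 27 = -31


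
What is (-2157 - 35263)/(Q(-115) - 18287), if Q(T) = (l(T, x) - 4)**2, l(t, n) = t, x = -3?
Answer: 18710/2063 ≈ 9.0693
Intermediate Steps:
Q(T) = (-4 + T)**2 (Q(T) = (T - 4)**2 = (-4 + T)**2)
(-2157 - 35263)/(Q(-115) - 18287) = (-2157 - 35263)/((-4 - 115)**2 - 18287) = -37420/((-119)**2 - 18287) = -37420/(14161 - 18287) = -37420/(-4126) = -37420*(-1/4126) = 18710/2063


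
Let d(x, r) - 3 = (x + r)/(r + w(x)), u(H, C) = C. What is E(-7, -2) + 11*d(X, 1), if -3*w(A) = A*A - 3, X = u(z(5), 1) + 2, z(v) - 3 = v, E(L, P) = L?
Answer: -18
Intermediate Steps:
z(v) = 3 + v
X = 3 (X = 1 + 2 = 3)
w(A) = 1 - A²/3 (w(A) = -(A*A - 3)/3 = -(A² - 3)/3 = -(-3 + A²)/3 = 1 - A²/3)
d(x, r) = 3 + (r + x)/(1 + r - x²/3) (d(x, r) = 3 + (x + r)/(r + (1 - x²/3)) = 3 + (r + x)/(1 + r - x²/3))
E(-7, -2) + 11*d(X, 1) = -7 + 11*(3*(3 + 3 - 1*3² + 4*1)/(3 - 1*3² + 3*1)) = -7 + 11*(3*(3 + 3 - 1*9 + 4)/(3 - 1*9 + 3)) = -7 + 11*(3*(3 + 3 - 9 + 4)/(3 - 9 + 3)) = -7 + 11*(3*1/(-3)) = -7 + 11*(3*(-⅓)*1) = -7 + 11*(-1) = -7 - 11 = -18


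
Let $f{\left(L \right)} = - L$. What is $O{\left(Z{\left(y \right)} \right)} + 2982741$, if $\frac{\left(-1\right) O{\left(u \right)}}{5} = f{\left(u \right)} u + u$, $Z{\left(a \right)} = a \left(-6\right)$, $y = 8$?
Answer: $2994501$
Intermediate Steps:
$Z{\left(a \right)} = - 6 a$
$O{\left(u \right)} = - 5 u + 5 u^{2}$ ($O{\left(u \right)} = - 5 \left(- u u + u\right) = - 5 \left(- u^{2} + u\right) = - 5 \left(u - u^{2}\right) = - 5 u + 5 u^{2}$)
$O{\left(Z{\left(y \right)} \right)} + 2982741 = 5 \left(\left(-6\right) 8\right) \left(-1 - 48\right) + 2982741 = 5 \left(-48\right) \left(-1 - 48\right) + 2982741 = 5 \left(-48\right) \left(-49\right) + 2982741 = 11760 + 2982741 = 2994501$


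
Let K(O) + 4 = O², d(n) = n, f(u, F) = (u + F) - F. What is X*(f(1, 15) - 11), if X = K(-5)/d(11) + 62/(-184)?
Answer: -7955/506 ≈ -15.721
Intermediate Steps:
f(u, F) = u (f(u, F) = (F + u) - F = u)
K(O) = -4 + O²
X = 1591/1012 (X = (-4 + (-5)²)/11 + 62/(-184) = (-4 + 25)*(1/11) + 62*(-1/184) = 21*(1/11) - 31/92 = 21/11 - 31/92 = 1591/1012 ≈ 1.5721)
X*(f(1, 15) - 11) = 1591*(1 - 11)/1012 = (1591/1012)*(-10) = -7955/506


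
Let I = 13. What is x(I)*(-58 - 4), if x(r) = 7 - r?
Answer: 372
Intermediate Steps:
x(I)*(-58 - 4) = (7 - 1*13)*(-58 - 4) = (7 - 13)*(-62) = -6*(-62) = 372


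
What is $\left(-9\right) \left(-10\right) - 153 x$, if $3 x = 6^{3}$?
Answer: $-10926$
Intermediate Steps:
$x = 72$ ($x = \frac{6^{3}}{3} = \frac{1}{3} \cdot 216 = 72$)
$\left(-9\right) \left(-10\right) - 153 x = \left(-9\right) \left(-10\right) - 11016 = 90 - 11016 = -10926$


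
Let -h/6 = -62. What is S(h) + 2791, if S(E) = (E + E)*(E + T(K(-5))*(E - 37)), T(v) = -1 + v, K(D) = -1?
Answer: -218921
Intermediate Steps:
h = 372 (h = -6*(-62) = 372)
S(E) = 2*E*(74 - E) (S(E) = (E + E)*(E + (-1 - 1)*(E - 37)) = (2*E)*(E - 2*(-37 + E)) = (2*E)*(E + (74 - 2*E)) = (2*E)*(74 - E) = 2*E*(74 - E))
S(h) + 2791 = 2*372*(74 - 1*372) + 2791 = 2*372*(74 - 372) + 2791 = 2*372*(-298) + 2791 = -221712 + 2791 = -218921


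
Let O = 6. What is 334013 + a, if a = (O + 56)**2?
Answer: 337857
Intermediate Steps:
a = 3844 (a = (6 + 56)**2 = 62**2 = 3844)
334013 + a = 334013 + 3844 = 337857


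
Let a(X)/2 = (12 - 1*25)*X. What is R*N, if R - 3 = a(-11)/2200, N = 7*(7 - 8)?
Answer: -2191/100 ≈ -21.910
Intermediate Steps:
a(X) = -26*X (a(X) = 2*((12 - 1*25)*X) = 2*((12 - 25)*X) = 2*(-13*X) = -26*X)
N = -7 (N = 7*(-1) = -7)
R = 313/100 (R = 3 - 26*(-11)/2200 = 3 + 286*(1/2200) = 3 + 13/100 = 313/100 ≈ 3.1300)
R*N = (313/100)*(-7) = -2191/100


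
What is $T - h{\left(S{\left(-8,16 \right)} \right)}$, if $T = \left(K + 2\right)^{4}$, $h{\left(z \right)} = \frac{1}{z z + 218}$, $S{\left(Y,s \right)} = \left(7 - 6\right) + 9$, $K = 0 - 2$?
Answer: $- \frac{1}{318} \approx -0.0031447$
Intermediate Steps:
$K = -2$ ($K = 0 - 2 = -2$)
$S{\left(Y,s \right)} = 10$ ($S{\left(Y,s \right)} = 1 + 9 = 10$)
$h{\left(z \right)} = \frac{1}{218 + z^{2}}$ ($h{\left(z \right)} = \frac{1}{z^{2} + 218} = \frac{1}{218 + z^{2}}$)
$T = 0$ ($T = \left(-2 + 2\right)^{4} = 0^{4} = 0$)
$T - h{\left(S{\left(-8,16 \right)} \right)} = 0 - \frac{1}{218 + 10^{2}} = 0 - \frac{1}{218 + 100} = 0 - \frac{1}{318} = - \frac{1}{318}$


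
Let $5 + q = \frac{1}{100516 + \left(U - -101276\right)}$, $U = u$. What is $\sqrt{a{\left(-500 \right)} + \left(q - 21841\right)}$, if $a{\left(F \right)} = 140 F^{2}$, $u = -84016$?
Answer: $\frac{\sqrt{30324280389182305}}{29444} \approx 5914.2$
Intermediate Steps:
$U = -84016$
$q = - \frac{588879}{117776}$ ($q = -5 + \frac{1}{100516 - -17260} = -5 + \frac{1}{100516 + \left(-84016 + 101276\right)} = -5 + \frac{1}{100516 + 17260} = -5 + \frac{1}{117776} = - \frac{588879}{117776} \approx -5.0$)
$\sqrt{a{\left(-500 \right)} + \left(q - 21841\right)} = \sqrt{140 \left(-500\right)^{2} - \frac{2572934495}{117776}} = \sqrt{140 \cdot 250000 - \frac{2572934495}{117776}} = \sqrt{35000000 - \frac{2572934495}{117776}} = \sqrt{\frac{4119587065505}{117776}} = \frac{\sqrt{30324280389182305}}{29444}$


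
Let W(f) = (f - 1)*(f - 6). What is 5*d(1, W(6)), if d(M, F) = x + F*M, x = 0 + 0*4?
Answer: 0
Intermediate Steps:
W(f) = (-1 + f)*(-6 + f)
x = 0 (x = 0 + 0 = 0)
d(M, F) = F*M (d(M, F) = 0 + F*M = F*M)
5*d(1, W(6)) = 5*((6 + 6² - 7*6)*1) = 5*((6 + 36 - 42)*1) = 5*(0*1) = 5*0 = 0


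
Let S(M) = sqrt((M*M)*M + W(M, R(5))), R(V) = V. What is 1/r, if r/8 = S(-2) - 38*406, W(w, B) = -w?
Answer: -3857/476046380 - I*sqrt(6)/1904185520 ≈ -8.1022e-6 - 1.2864e-9*I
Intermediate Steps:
S(M) = sqrt(M**3 - M) (S(M) = sqrt((M*M)*M - M) = sqrt(M**2*M - M) = sqrt(M**3 - M))
r = -123424 + 8*I*sqrt(6) (r = 8*(sqrt((-2)**3 - 1*(-2)) - 38*406) = 8*(sqrt(-8 + 2) - 15428) = 8*(sqrt(-6) - 15428) = 8*(I*sqrt(6) - 15428) = 8*(-15428 + I*sqrt(6)) = -123424 + 8*I*sqrt(6) ≈ -1.2342e+5 + 19.596*I)
1/r = 1/(-123424 + 8*I*sqrt(6))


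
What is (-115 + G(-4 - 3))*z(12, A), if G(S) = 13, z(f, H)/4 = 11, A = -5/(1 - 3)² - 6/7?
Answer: -4488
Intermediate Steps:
A = -59/28 (A = -5/((-2)²) - 6*⅐ = -5/4 - 6/7 = -59/28 ≈ -2.1071)
z(f, H) = 44 (z(f, H) = 4*11 = 44)
(-115 + G(-4 - 3))*z(12, A) = (-115 + 13)*44 = -102*44 = -4488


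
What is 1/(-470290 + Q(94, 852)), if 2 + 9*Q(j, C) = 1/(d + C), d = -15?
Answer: -7533/3542696243 ≈ -2.1263e-6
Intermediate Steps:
Q(j, C) = -2/9 + 1/(9*(-15 + C))
1/(-470290 + Q(94, 852)) = 1/(-470290 + (31 - 2*852)/(9*(-15 + 852))) = 1/(-470290 + (⅑)*(31 - 1704)/837) = 1/(-470290 + (⅑)*(1/837)*(-1673)) = 1/(-470290 - 1673/7533) = 1/(-3542696243/7533) = -7533/3542696243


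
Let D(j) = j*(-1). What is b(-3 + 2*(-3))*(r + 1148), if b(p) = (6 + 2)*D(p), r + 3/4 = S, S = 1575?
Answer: 196002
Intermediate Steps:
D(j) = -j
r = 6297/4 (r = -¾ + 1575 = 6297/4 ≈ 1574.3)
b(p) = -8*p (b(p) = (6 + 2)*(-p) = 8*(-p) = -8*p)
b(-3 + 2*(-3))*(r + 1148) = (-8*(-3 + 2*(-3)))*(6297/4 + 1148) = -8*(-3 - 6)*(10889/4) = -8*(-9)*(10889/4) = 72*(10889/4) = 196002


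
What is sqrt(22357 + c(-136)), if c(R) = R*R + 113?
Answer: sqrt(40966) ≈ 202.40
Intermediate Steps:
c(R) = 113 + R**2 (c(R) = R**2 + 113 = 113 + R**2)
sqrt(22357 + c(-136)) = sqrt(22357 + (113 + (-136)**2)) = sqrt(22357 + (113 + 18496)) = sqrt(22357 + 18609) = sqrt(40966)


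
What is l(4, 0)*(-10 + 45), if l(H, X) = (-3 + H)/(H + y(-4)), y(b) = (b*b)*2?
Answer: 35/36 ≈ 0.97222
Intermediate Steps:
y(b) = 2*b² (y(b) = b²*2 = 2*b²)
l(H, X) = (-3 + H)/(32 + H) (l(H, X) = (-3 + H)/(H + 2*(-4)²) = (-3 + H)/(H + 2*16) = (-3 + H)/(H + 32) = (-3 + H)/(32 + H))
l(4, 0)*(-10 + 45) = ((-3 + 4)/(32 + 4))*(-10 + 45) = (1/36)*35 = 35/36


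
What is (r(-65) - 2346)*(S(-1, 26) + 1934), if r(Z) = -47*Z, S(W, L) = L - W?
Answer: 1390349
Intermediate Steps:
(r(-65) - 2346)*(S(-1, 26) + 1934) = (-47*(-65) - 2346)*((26 - 1*(-1)) + 1934) = (3055 - 2346)*((26 + 1) + 1934) = 709*(27 + 1934) = 709*1961 = 1390349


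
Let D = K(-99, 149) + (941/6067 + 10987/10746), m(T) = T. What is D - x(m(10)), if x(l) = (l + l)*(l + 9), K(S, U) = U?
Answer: -14983501727/65195982 ≈ -229.82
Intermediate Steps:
D = 9790971433/65195982 (D = 149 + (941/6067 + 10987/10746) = 149 + 76770115/65195982 = 9790971433/65195982 ≈ 150.18)
x(l) = 2*l*(9 + l) (x(l) = (2*l)*(9 + l) = 2*l*(9 + l))
D - x(m(10)) = 9790971433/65195982 - 2*10*(9 + 10) = 9790971433/65195982 - 2*10*19 = 9790971433/65195982 - 1*380 = 9790971433/65195982 - 380 = -14983501727/65195982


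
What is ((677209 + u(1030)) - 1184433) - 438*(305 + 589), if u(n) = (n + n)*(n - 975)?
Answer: -785496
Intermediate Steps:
u(n) = 2*n*(-975 + n) (u(n) = (2*n)*(-975 + n) = 2*n*(-975 + n))
((677209 + u(1030)) - 1184433) - 438*(305 + 589) = ((677209 + 2*1030*(-975 + 1030)) - 1184433) - 438*(305 + 589) = ((677209 + 2*1030*55) - 1184433) - 438*894 = ((677209 + 113300) - 1184433) - 391572 = (790509 - 1184433) - 391572 = -393924 - 391572 = -785496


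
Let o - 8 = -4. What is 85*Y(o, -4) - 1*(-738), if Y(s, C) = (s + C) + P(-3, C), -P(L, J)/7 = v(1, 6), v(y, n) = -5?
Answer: 3713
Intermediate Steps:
o = 4 (o = 8 - 4 = 4)
P(L, J) = 35 (P(L, J) = -7*(-5) = 35)
Y(s, C) = 35 + C + s (Y(s, C) = (s + C) + 35 = (C + s) + 35 = 35 + C + s)
85*Y(o, -4) - 1*(-738) = 85*(35 - 4 + 4) - 1*(-738) = 85*35 + 738 = 2975 + 738 = 3713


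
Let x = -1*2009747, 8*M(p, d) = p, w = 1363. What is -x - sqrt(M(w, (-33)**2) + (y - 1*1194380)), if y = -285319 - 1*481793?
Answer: 2009747 - 3*I*sqrt(3486794)/4 ≈ 2.0097e+6 - 1400.5*I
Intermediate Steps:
y = -767112 (y = -285319 - 481793 = -767112)
M(p, d) = p/8
x = -2009747
-x - sqrt(M(w, (-33)**2) + (y - 1*1194380)) = -1*(-2009747) - sqrt((1/8)*1363 + (-767112 - 1*1194380)) = 2009747 - sqrt(1363/8 + (-767112 - 1194380)) = 2009747 - sqrt(1363/8 - 1961492) = 2009747 - sqrt(-15690573/8) = 2009747 - 3*I*sqrt(3486794)/4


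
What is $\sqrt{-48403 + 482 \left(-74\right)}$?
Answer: $i \sqrt{84071} \approx 289.95 i$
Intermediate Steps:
$\sqrt{-48403 + 482 \left(-74\right)} = \sqrt{-48403 - 35668} = \sqrt{-84071} = i \sqrt{84071}$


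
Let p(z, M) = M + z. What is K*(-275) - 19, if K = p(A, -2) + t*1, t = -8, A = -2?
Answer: 3281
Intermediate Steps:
K = -12 (K = (-2 - 2) - 8*1 = -4 - 8 = -12)
K*(-275) - 19 = -12*(-275) - 19 = 3300 - 19 = 3281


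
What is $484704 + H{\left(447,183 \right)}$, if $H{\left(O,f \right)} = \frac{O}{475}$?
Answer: $\frac{230234847}{475} \approx 4.8471 \cdot 10^{5}$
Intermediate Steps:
$H{\left(O,f \right)} = \frac{O}{475}$ ($H{\left(O,f \right)} = O \frac{1}{475} = \frac{O}{475}$)
$484704 + H{\left(447,183 \right)} = 484704 + \frac{1}{475} \cdot 447 = 484704 + \frac{447}{475} = \frac{230234847}{475}$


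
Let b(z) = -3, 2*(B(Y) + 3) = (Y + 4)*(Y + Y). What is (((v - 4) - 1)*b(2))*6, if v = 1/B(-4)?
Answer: 96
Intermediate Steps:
B(Y) = -3 + Y*(4 + Y) (B(Y) = -3 + ((Y + 4)*(Y + Y))/2 = -3 + ((4 + Y)*(2*Y))/2 = -3 + (2*Y*(4 + Y))/2 = -3 + Y*(4 + Y))
v = -⅓ (v = 1/(-3 + (-4)² + 4*(-4)) = 1/(-3 + 16 - 16) = 1/(-3) = -⅓ ≈ -0.33333)
(((v - 4) - 1)*b(2))*6 = (((-⅓ - 4) - 1)*(-3))*6 = ((-13/3 - 1)*(-3))*6 = -16/3*(-3)*6 = 16*6 = 96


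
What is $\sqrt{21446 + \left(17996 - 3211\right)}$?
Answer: $\sqrt{36231} \approx 190.34$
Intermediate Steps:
$\sqrt{21446 + \left(17996 - 3211\right)} = \sqrt{21446 + 14785} = \sqrt{36231}$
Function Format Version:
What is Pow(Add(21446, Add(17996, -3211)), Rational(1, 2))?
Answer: Pow(36231, Rational(1, 2)) ≈ 190.34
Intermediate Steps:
Pow(Add(21446, Add(17996, -3211)), Rational(1, 2)) = Pow(Add(21446, 14785), Rational(1, 2)) = Pow(36231, Rational(1, 2))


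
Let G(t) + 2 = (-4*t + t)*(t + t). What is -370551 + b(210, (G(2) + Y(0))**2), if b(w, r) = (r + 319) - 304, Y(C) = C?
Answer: -369860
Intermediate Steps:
G(t) = -2 - 6*t**2 (G(t) = -2 + (-4*t + t)*(t + t) = -2 + (-3*t)*(2*t) = -2 - 6*t**2)
b(w, r) = 15 + r (b(w, r) = (319 + r) - 304 = 15 + r)
-370551 + b(210, (G(2) + Y(0))**2) = -370551 + (15 + ((-2 - 6*2**2) + 0)**2) = -370551 + (15 + ((-2 - 6*4) + 0)**2) = -370551 + (15 + ((-2 - 24) + 0)**2) = -370551 + (15 + (-26 + 0)**2) = -370551 + (15 + (-26)**2) = -370551 + (15 + 676) = -370551 + 691 = -369860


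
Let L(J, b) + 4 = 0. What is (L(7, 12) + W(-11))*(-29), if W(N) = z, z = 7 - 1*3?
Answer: 0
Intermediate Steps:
L(J, b) = -4 (L(J, b) = -4 + 0 = -4)
z = 4 (z = 7 - 3 = 4)
W(N) = 4
(L(7, 12) + W(-11))*(-29) = (-4 + 4)*(-29) = 0*(-29) = 0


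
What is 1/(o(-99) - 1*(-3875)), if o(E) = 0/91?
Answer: 1/3875 ≈ 0.00025806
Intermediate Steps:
o(E) = 0 (o(E) = 0*(1/91) = 0)
1/(o(-99) - 1*(-3875)) = 1/(0 - 1*(-3875)) = 1/(0 + 3875) = 1/3875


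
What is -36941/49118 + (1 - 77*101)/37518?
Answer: -7186561/7491094 ≈ -0.95935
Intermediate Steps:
-36941/49118 + (1 - 77*101)/37518 = -36941*1/49118 + (1 - 7777)*(1/37518) = -901/1198 - 7776*1/37518 = -901/1198 - 1296/6253 = -7186561/7491094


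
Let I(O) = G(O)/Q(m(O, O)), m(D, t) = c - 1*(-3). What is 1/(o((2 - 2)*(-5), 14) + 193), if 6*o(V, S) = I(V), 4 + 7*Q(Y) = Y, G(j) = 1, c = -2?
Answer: 18/3467 ≈ 0.0051918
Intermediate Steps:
m(D, t) = 1 (m(D, t) = -2 - 1*(-3) = -2 + 3 = 1)
Q(Y) = -4/7 + Y/7
I(O) = -7/3 (I(O) = 1/(-4/7 + (1/7)*1) = 1/(-4/7 + 1/7) = 1/(-3/7) = 1*(-7/3) = -7/3)
o(V, S) = -7/18 (o(V, S) = (1/6)*(-7/3) = -7/18)
1/(o((2 - 2)*(-5), 14) + 193) = 1/(-7/18 + 193) = 1/(3467/18) = 18/3467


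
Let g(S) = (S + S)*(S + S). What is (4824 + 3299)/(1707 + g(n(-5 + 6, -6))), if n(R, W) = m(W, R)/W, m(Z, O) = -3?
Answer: 8123/1708 ≈ 4.7559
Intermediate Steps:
n(R, W) = -3/W
g(S) = 4*S**2 (g(S) = (2*S)*(2*S) = 4*S**2)
(4824 + 3299)/(1707 + g(n(-5 + 6, -6))) = (4824 + 3299)/(1707 + 4*(-3/(-6))**2) = 8123/(1707 + 4*(-3*(-1/6))**2) = 8123/(1707 + 4*(1/2)**2) = 8123/(1707 + 4*(1/4)) = 8123/(1707 + 1) = 8123/1708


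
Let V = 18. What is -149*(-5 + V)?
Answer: -1937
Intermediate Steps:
-149*(-5 + V) = -149*(-5 + 18) = -149*13 = -1937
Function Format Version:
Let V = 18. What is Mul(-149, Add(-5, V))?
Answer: -1937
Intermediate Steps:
Mul(-149, Add(-5, V)) = Mul(-149, Add(-5, 18)) = Mul(-149, 13) = -1937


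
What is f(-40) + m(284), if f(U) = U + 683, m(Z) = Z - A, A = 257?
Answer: 670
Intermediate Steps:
m(Z) = -257 + Z (m(Z) = Z - 1*257 = Z - 257 = -257 + Z)
f(U) = 683 + U
f(-40) + m(284) = (683 - 40) + (-257 + 284) = 643 + 27 = 670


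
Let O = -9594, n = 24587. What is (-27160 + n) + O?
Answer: -12167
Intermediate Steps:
(-27160 + n) + O = (-27160 + 24587) - 9594 = -2573 - 9594 = -12167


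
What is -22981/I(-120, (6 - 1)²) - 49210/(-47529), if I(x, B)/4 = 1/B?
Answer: -27306401885/190116 ≈ -1.4363e+5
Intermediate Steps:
I(x, B) = 4/B
-22981/I(-120, (6 - 1)²) - 49210/(-47529) = -22981*(6 - 1)²/4 - 49210/(-47529) = -22981/(4/(5²)) - 49210*(-1/47529) = -22981/(4/25) + 49210/47529 = -22981/(4*(1/25)) + 49210/47529 = -22981/4/25 + 49210/47529 = -22981*25/4 + 49210/47529 = -574525/4 + 49210/47529 = -27306401885/190116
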